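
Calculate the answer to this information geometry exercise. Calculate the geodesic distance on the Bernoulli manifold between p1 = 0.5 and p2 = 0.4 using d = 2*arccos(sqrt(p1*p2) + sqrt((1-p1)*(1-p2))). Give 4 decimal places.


Geodesic distance on Bernoulli manifold:
d(p1,p2) = 2*arccos(sqrt(p1*p2) + sqrt((1-p1)*(1-p2))).
sqrt(p1*p2) = sqrt(0.5*0.4) = 0.447214.
sqrt((1-p1)*(1-p2)) = sqrt(0.5*0.6) = 0.547723.
arg = 0.447214 + 0.547723 = 0.994936.
d = 2*arccos(0.994936) = 0.2014

0.2014


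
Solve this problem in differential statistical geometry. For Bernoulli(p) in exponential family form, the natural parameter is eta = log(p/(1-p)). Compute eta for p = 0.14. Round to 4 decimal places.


Natural parameter for Bernoulli: eta = log(p/(1-p)).
p = 0.14, 1-p = 0.86.
p/(1-p) = 0.162791.
eta = log(0.162791) = -1.8153

-1.8153


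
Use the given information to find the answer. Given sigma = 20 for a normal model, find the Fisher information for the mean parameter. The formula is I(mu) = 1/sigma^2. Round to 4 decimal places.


The Fisher information for the mean of a normal distribution is I(mu) = 1/sigma^2.
sigma = 20, so sigma^2 = 400.
I(mu) = 1/400 = 0.0025

0.0025


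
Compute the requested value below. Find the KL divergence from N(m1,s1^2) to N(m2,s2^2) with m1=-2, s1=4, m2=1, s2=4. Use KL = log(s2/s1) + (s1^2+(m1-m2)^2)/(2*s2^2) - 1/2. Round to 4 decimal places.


KL divergence between normal distributions:
KL = log(s2/s1) + (s1^2 + (m1-m2)^2)/(2*s2^2) - 1/2.
log(4/4) = 0.0.
(4^2 + (-2-1)^2)/(2*4^2) = (16 + 9)/32 = 0.78125.
KL = 0.0 + 0.78125 - 0.5 = 0.2813

0.2813


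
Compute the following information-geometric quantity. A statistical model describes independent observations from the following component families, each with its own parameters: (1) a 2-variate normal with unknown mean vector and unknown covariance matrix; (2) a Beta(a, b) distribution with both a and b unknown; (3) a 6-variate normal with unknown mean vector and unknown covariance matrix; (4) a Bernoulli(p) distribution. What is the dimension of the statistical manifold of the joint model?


The dimension of a statistical manifold equals the number of free
(independent) real parameters of the model. For a product of independent
blocks the parameter counts add.
- 2-variate normal: 2 (mean) + 2*3/2 = 3 (symmetric covariance) = 5.
- Beta (a, b): 2.
- 6-variate normal: 6 (mean) + 6*7/2 = 21 (symmetric covariance) = 27.
- Bernoulli (p): 1.
Total = 5 + 2 + 27 + 1 = 35.
Dimension = 35

35


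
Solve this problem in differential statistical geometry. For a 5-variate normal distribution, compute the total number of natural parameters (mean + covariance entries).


Exponential family dimension calculation:
For 5-dim MVN: mean has 5 params, covariance has 5*6/2 = 15 unique entries.
Total dim = 5 + 15 = 20.

20


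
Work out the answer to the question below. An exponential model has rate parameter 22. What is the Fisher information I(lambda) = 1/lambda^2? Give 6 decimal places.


Fisher information for exponential: I(lambda) = 1/lambda^2.
lambda = 22, lambda^2 = 484.
I = 1/484 = 0.002066

0.002066


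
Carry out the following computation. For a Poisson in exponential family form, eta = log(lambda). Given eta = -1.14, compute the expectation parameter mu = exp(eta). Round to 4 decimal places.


Expectation parameter for Poisson exponential family:
mu = exp(eta).
eta = -1.14.
mu = exp(-1.14) = 0.3198

0.3198


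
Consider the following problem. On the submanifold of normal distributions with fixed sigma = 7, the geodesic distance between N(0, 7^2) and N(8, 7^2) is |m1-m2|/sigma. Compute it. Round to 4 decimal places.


On the fixed-variance normal subfamily, geodesic distance = |m1-m2|/sigma.
|0 - 8| = 8.
sigma = 7.
d = 8/7 = 1.1429

1.1429


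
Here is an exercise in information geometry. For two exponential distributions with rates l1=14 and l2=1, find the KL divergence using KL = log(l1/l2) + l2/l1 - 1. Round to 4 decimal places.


KL divergence for exponential family:
KL = log(l1/l2) + l2/l1 - 1.
log(14/1) = 2.639057.
1/14 = 0.071429.
KL = 2.639057 + 0.071429 - 1 = 1.7105

1.7105


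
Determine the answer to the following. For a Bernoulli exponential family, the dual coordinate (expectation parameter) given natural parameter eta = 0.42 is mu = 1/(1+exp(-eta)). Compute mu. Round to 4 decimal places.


Dual coordinate (expectation parameter) for Bernoulli:
mu = 1/(1+exp(-eta)).
eta = 0.42.
exp(-eta) = exp(-0.42) = 0.657047.
mu = 1/(1+0.657047) = 0.6035

0.6035


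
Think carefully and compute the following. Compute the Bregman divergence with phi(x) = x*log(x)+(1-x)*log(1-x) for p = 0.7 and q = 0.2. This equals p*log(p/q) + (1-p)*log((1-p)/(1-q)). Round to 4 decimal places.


Bregman divergence with negative entropy generator:
D = p*log(p/q) + (1-p)*log((1-p)/(1-q)).
p = 0.7, q = 0.2.
p*log(p/q) = 0.7*log(0.7/0.2) = 0.876934.
(1-p)*log((1-p)/(1-q)) = 0.3*log(0.3/0.8) = -0.294249.
D = 0.876934 + -0.294249 = 0.5827

0.5827


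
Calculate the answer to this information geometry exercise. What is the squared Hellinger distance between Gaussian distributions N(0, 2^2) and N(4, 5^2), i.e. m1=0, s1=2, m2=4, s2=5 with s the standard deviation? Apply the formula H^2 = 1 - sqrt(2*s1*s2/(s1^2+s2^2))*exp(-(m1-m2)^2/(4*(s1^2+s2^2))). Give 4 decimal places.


Squared Hellinger distance for Gaussians:
H^2 = 1 - sqrt(2*s1*s2/(s1^2+s2^2)) * exp(-(m1-m2)^2/(4*(s1^2+s2^2))).
s1^2 = 4, s2^2 = 25, s1^2+s2^2 = 29.
sqrt(2*2*5/(29)) = 0.830455.
(m1-m2)^2 = (-4)^2 = 16.
exp(-16/(4*29)) = exp(-0.137931) = 0.871159.
H^2 = 1 - 0.830455*0.871159 = 0.2765

0.2765


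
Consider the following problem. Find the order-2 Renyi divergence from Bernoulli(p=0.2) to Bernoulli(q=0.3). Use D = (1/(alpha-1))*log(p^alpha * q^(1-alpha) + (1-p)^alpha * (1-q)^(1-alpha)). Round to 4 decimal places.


Renyi divergence of order alpha between Bernoulli distributions:
D = (1/(alpha-1))*log(p^alpha * q^(1-alpha) + (1-p)^alpha * (1-q)^(1-alpha)).
alpha = 2, p = 0.2, q = 0.3.
p^alpha * q^(1-alpha) = 0.2^2 * 0.3^-1 = 0.133333.
(1-p)^alpha * (1-q)^(1-alpha) = 0.8^2 * 0.7^-1 = 0.914286.
sum = 0.133333 + 0.914286 = 1.047619.
D = (1/1)*log(1.047619) = 0.0465

0.0465


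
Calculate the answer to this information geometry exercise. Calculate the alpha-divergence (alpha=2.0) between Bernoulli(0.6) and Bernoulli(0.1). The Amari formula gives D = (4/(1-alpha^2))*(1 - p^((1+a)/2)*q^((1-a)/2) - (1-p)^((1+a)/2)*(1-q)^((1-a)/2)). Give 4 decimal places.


Amari alpha-divergence:
D = (4/(1-alpha^2))*(1 - p^((1+a)/2)*q^((1-a)/2) - (1-p)^((1+a)/2)*(1-q)^((1-a)/2)).
alpha = 2.0, p = 0.6, q = 0.1.
e1 = (1+alpha)/2 = 1.5, e2 = (1-alpha)/2 = -0.5.
t1 = p^e1 * q^e2 = 0.6^1.5 * 0.1^-0.5 = 1.469694.
t2 = (1-p)^e1 * (1-q)^e2 = 0.4^1.5 * 0.9^-0.5 = 0.266667.
4/(1-alpha^2) = -1.333333.
D = -1.333333*(1 - 1.469694 - 0.266667) = 0.9818

0.9818


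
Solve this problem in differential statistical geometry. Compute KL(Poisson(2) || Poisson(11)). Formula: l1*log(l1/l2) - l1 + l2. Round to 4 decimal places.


KL divergence for Poisson:
KL = l1*log(l1/l2) - l1 + l2.
l1 = 2, l2 = 11.
log(2/11) = -1.704748.
l1*log(l1/l2) = 2 * -1.704748 = -3.409496.
KL = -3.409496 - 2 + 11 = 5.5905

5.5905


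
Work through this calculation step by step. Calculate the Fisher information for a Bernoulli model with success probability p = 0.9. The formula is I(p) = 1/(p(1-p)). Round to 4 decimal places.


For Bernoulli(p), Fisher information is I(p) = 1/(p*(1-p)).
p = 0.9, 1-p = 0.1.
p*(1-p) = 0.09.
I(p) = 1/0.09 = 11.1111

11.1111


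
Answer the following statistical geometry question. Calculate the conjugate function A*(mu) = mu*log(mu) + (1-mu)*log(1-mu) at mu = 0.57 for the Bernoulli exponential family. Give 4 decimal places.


Legendre transform for Bernoulli:
A*(mu) = mu*log(mu) + (1-mu)*log(1-mu).
mu = 0.57, 1-mu = 0.43.
mu*log(mu) = 0.57*log(0.57) = -0.320408.
(1-mu)*log(1-mu) = 0.43*log(0.43) = -0.362907.
A* = -0.320408 + -0.362907 = -0.6833

-0.6833


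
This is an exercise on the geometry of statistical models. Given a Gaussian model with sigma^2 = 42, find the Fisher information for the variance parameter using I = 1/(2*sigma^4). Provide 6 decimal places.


Fisher information for variance: I(sigma^2) = 1/(2*sigma^4).
sigma^2 = 42, so sigma^4 = 1764.
I = 1/(2*1764) = 1/3528 = 0.000283

0.000283


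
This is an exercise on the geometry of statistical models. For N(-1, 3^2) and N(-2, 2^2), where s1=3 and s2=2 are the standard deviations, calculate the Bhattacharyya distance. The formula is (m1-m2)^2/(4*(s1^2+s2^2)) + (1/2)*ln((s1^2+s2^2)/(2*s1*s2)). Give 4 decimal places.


Bhattacharyya distance between two Gaussians:
DB = (m1-m2)^2/(4*(s1^2+s2^2)) + (1/2)*ln((s1^2+s2^2)/(2*s1*s2)).
(m1-m2)^2 = (1)^2 = 1.
s1^2+s2^2 = 9 + 4 = 13.
term1 = 1/52 = 0.019231.
term2 = 0.5*ln(13/12.0) = 0.040021.
DB = 0.019231 + 0.040021 = 0.0593

0.0593


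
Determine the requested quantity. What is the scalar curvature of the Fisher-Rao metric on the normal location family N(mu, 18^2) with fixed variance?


This family has a single free parameter, so its statistical manifold
is 1-dimensional. The Riemann curvature tensor of any 1-dimensional
Riemannian manifold vanishes identically, so R = 0.

0


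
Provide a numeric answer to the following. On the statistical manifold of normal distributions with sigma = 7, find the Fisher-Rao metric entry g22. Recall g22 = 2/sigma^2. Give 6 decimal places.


For the 2-parameter normal family, the Fisher metric has:
  g11 = 1/sigma^2, g22 = 2/sigma^2.
sigma = 7, sigma^2 = 49.
g22 = 0.040816

0.040816


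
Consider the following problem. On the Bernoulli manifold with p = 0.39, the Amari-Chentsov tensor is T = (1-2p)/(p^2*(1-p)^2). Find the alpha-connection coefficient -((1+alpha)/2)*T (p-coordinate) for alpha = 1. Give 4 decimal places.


Skewness (Amari-Chentsov) tensor: T = (1-2p)/(p^2*(1-p)^2).
p = 0.39, 1-2p = 0.22, p^2 = 0.1521, (1-p)^2 = 0.3721.
T = 0.22/(0.1521 * 0.3721) = 3.887172.
In the p-coordinate, Gamma^(alpha) = Gamma^(0) - (alpha/2)*T with Gamma^(0) = (1/2)*g'(p) = -T/2,
so Gamma^(alpha) = -((1+alpha)/2)*T.
alpha = 1, -(1+alpha)/2 = -1.0.
Gamma = -1.0 * 3.887172 = -3.8872

-3.8872


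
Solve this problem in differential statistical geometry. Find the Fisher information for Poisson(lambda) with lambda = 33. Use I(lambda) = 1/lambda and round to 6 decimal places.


Fisher information for Poisson: I(lambda) = 1/lambda.
lambda = 33.
I(lambda) = 1/33 = 0.030303

0.030303


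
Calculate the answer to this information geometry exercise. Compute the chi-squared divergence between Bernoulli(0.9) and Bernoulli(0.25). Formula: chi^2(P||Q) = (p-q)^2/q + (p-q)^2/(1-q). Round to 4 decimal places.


Chi-squared divergence between Bernoulli distributions:
chi^2 = (p-q)^2/q + (p-q)^2/(1-q).
p = 0.9, q = 0.25, p-q = 0.65.
(p-q)^2 = 0.4225.
term1 = 0.4225/0.25 = 1.69.
term2 = 0.4225/0.75 = 0.563333.
chi^2 = 1.69 + 0.563333 = 2.2533

2.2533


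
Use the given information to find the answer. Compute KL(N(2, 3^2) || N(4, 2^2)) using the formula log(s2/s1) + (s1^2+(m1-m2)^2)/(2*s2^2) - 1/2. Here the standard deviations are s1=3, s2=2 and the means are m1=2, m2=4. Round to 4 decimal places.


KL divergence between normal distributions:
KL = log(s2/s1) + (s1^2 + (m1-m2)^2)/(2*s2^2) - 1/2.
log(2/3) = -0.405465.
(3^2 + (2-4)^2)/(2*2^2) = (9 + 4)/8 = 1.625.
KL = -0.405465 + 1.625 - 0.5 = 0.7195

0.7195


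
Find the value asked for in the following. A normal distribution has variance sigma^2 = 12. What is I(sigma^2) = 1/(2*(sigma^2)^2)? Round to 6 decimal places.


Fisher information for variance: I(sigma^2) = 1/(2*sigma^4).
sigma^2 = 12, so sigma^4 = 144.
I = 1/(2*144) = 1/288 = 0.003472

0.003472


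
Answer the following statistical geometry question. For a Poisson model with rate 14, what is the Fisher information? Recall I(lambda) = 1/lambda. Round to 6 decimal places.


Fisher information for Poisson: I(lambda) = 1/lambda.
lambda = 14.
I(lambda) = 1/14 = 0.071429

0.071429


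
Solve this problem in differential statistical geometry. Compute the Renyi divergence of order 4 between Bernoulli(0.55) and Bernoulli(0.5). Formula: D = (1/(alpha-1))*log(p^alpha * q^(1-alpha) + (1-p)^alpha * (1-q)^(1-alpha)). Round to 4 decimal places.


Renyi divergence of order alpha between Bernoulli distributions:
D = (1/(alpha-1))*log(p^alpha * q^(1-alpha) + (1-p)^alpha * (1-q)^(1-alpha)).
alpha = 4, p = 0.55, q = 0.5.
p^alpha * q^(1-alpha) = 0.55^4 * 0.5^-3 = 0.73205.
(1-p)^alpha * (1-q)^(1-alpha) = 0.45^4 * 0.5^-3 = 0.32805.
sum = 0.73205 + 0.32805 = 1.0601.
D = (1/3)*log(1.0601) = 0.0195

0.0195


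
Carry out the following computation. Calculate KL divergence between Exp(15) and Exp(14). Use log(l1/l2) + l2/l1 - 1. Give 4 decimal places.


KL divergence for exponential family:
KL = log(l1/l2) + l2/l1 - 1.
log(15/14) = 0.068993.
14/15 = 0.933333.
KL = 0.068993 + 0.933333 - 1 = 0.0023

0.0023


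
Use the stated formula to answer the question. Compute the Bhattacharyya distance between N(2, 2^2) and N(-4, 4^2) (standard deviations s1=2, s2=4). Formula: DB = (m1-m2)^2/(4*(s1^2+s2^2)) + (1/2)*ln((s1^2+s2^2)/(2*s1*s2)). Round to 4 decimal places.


Bhattacharyya distance between two Gaussians:
DB = (m1-m2)^2/(4*(s1^2+s2^2)) + (1/2)*ln((s1^2+s2^2)/(2*s1*s2)).
(m1-m2)^2 = (6)^2 = 36.
s1^2+s2^2 = 4 + 16 = 20.
term1 = 36/80 = 0.45.
term2 = 0.5*ln(20/16.0) = 0.111572.
DB = 0.45 + 0.111572 = 0.5616

0.5616


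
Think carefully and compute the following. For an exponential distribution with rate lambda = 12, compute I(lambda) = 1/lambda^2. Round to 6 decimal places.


Fisher information for exponential: I(lambda) = 1/lambda^2.
lambda = 12, lambda^2 = 144.
I = 1/144 = 0.006944

0.006944


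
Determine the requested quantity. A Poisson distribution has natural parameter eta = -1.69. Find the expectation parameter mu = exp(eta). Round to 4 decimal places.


Expectation parameter for Poisson exponential family:
mu = exp(eta).
eta = -1.69.
mu = exp(-1.69) = 0.1845

0.1845


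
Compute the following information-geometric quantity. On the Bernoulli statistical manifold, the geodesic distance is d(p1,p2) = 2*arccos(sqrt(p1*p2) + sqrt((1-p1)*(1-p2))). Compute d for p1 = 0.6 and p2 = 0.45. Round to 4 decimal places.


Geodesic distance on Bernoulli manifold:
d(p1,p2) = 2*arccos(sqrt(p1*p2) + sqrt((1-p1)*(1-p2))).
sqrt(p1*p2) = sqrt(0.6*0.45) = 0.519615.
sqrt((1-p1)*(1-p2)) = sqrt(0.4*0.55) = 0.469042.
arg = 0.519615 + 0.469042 = 0.988657.
d = 2*arccos(0.988657) = 0.3015

0.3015


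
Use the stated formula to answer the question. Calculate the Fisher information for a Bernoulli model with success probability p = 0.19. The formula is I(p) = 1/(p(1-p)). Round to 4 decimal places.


For Bernoulli(p), Fisher information is I(p) = 1/(p*(1-p)).
p = 0.19, 1-p = 0.81.
p*(1-p) = 0.1539.
I(p) = 1/0.1539 = 6.4977

6.4977


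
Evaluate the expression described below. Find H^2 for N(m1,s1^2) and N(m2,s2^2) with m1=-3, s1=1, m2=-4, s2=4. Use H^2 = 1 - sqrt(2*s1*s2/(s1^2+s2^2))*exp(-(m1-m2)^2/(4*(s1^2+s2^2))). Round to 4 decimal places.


Squared Hellinger distance for Gaussians:
H^2 = 1 - sqrt(2*s1*s2/(s1^2+s2^2)) * exp(-(m1-m2)^2/(4*(s1^2+s2^2))).
s1^2 = 1, s2^2 = 16, s1^2+s2^2 = 17.
sqrt(2*1*4/(17)) = 0.685994.
(m1-m2)^2 = (1)^2 = 1.
exp(-1/(4*17)) = exp(-0.014706) = 0.985402.
H^2 = 1 - 0.685994*0.985402 = 0.3240

0.3240


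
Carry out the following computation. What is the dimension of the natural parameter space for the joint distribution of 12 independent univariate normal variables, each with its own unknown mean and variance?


Exponential family dimension calculation:
Each univariate normal has two natural parameters (mu/sigma^2 and -1/(2 sigma^2)).
With 12 independent components, dim = 2 * 12 = 24.

24


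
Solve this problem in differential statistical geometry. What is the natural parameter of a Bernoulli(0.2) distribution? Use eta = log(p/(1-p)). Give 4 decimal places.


Natural parameter for Bernoulli: eta = log(p/(1-p)).
p = 0.2, 1-p = 0.8.
p/(1-p) = 0.25.
eta = log(0.25) = -1.3863

-1.3863


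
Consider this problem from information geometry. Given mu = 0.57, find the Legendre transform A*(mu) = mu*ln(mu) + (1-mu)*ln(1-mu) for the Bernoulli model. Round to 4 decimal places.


Legendre transform for Bernoulli:
A*(mu) = mu*log(mu) + (1-mu)*log(1-mu).
mu = 0.57, 1-mu = 0.43.
mu*log(mu) = 0.57*log(0.57) = -0.320408.
(1-mu)*log(1-mu) = 0.43*log(0.43) = -0.362907.
A* = -0.320408 + -0.362907 = -0.6833

-0.6833


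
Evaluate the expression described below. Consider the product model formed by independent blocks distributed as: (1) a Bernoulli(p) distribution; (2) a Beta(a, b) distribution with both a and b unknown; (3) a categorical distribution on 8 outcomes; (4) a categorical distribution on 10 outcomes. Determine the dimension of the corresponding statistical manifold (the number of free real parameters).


The dimension of a statistical manifold equals the number of free
(independent) real parameters of the model. For a product of independent
blocks the parameter counts add.
- Bernoulli (p): 1.
- Beta (a, b): 2.
- categorical on 8 outcomes (probabilities sum to 1): 8-1 = 7.
- categorical on 10 outcomes (probabilities sum to 1): 10-1 = 9.
Total = 1 + 2 + 7 + 9 = 19.
Dimension = 19

19


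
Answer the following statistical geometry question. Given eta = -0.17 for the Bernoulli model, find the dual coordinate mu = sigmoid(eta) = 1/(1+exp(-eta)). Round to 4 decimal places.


Dual coordinate (expectation parameter) for Bernoulli:
mu = 1/(1+exp(-eta)).
eta = -0.17.
exp(-eta) = exp(0.17) = 1.185305.
mu = 1/(1+1.185305) = 0.4576

0.4576


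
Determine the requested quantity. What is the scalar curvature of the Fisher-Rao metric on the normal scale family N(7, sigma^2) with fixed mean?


This family has a single free parameter, so its statistical manifold
is 1-dimensional. The Riemann curvature tensor of any 1-dimensional
Riemannian manifold vanishes identically, so R = 0.

0


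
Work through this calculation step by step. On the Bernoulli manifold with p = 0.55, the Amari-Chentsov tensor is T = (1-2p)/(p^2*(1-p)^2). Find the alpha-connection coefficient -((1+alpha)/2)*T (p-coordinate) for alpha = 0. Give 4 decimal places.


Skewness (Amari-Chentsov) tensor: T = (1-2p)/(p^2*(1-p)^2).
p = 0.55, 1-2p = -0.1, p^2 = 0.3025, (1-p)^2 = 0.2025.
T = -0.1/(0.3025 * 0.2025) = -1.632486.
In the p-coordinate, Gamma^(alpha) = Gamma^(0) - (alpha/2)*T with Gamma^(0) = (1/2)*g'(p) = -T/2,
so Gamma^(alpha) = -((1+alpha)/2)*T.
alpha = 0, -(1+alpha)/2 = -0.5.
Gamma = -0.5 * -1.632486 = 0.8162

0.8162


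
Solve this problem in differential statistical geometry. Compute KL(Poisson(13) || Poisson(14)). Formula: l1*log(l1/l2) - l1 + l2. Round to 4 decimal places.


KL divergence for Poisson:
KL = l1*log(l1/l2) - l1 + l2.
l1 = 13, l2 = 14.
log(13/14) = -0.074108.
l1*log(l1/l2) = 13 * -0.074108 = -0.963404.
KL = -0.963404 - 13 + 14 = 0.0366

0.0366


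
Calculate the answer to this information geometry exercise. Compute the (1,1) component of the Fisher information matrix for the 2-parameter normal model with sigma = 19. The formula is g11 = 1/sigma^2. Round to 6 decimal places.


For the 2-parameter normal family, the Fisher metric has:
  g11 = 1/sigma^2, g22 = 2/sigma^2.
sigma = 19, sigma^2 = 361.
g11 = 0.002770

0.002770


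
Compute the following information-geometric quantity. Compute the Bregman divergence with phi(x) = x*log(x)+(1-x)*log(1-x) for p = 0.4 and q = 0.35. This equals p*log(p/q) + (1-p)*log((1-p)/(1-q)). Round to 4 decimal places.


Bregman divergence with negative entropy generator:
D = p*log(p/q) + (1-p)*log((1-p)/(1-q)).
p = 0.4, q = 0.35.
p*log(p/q) = 0.4*log(0.4/0.35) = 0.053413.
(1-p)*log((1-p)/(1-q)) = 0.6*log(0.6/0.65) = -0.048026.
D = 0.053413 + -0.048026 = 0.0054

0.0054


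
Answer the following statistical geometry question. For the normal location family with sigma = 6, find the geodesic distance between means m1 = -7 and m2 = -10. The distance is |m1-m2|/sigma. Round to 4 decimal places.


On the fixed-variance normal subfamily, geodesic distance = |m1-m2|/sigma.
|-7 - -10| = 3.
sigma = 6.
d = 3/6 = 0.5000

0.5000


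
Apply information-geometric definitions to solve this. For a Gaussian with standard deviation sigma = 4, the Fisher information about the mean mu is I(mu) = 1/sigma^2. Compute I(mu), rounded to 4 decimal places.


The Fisher information for the mean of a normal distribution is I(mu) = 1/sigma^2.
sigma = 4, so sigma^2 = 16.
I(mu) = 1/16 = 0.0625

0.0625


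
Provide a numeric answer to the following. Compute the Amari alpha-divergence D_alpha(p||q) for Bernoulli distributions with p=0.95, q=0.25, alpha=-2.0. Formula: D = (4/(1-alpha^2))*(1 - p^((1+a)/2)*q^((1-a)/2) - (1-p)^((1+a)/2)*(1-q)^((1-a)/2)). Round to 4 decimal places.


Amari alpha-divergence:
D = (4/(1-alpha^2))*(1 - p^((1+a)/2)*q^((1-a)/2) - (1-p)^((1+a)/2)*(1-q)^((1-a)/2)).
alpha = -2.0, p = 0.95, q = 0.25.
e1 = (1+alpha)/2 = -0.5, e2 = (1-alpha)/2 = 1.5.
t1 = p^e1 * q^e2 = 0.95^-0.5 * 0.25^1.5 = 0.128247.
t2 = (1-p)^e1 * (1-q)^e2 = 0.05^-0.5 * 0.75^1.5 = 2.904738.
4/(1-alpha^2) = -1.333333.
D = -1.333333*(1 - 0.128247 - 2.904738) = 2.7106

2.7106


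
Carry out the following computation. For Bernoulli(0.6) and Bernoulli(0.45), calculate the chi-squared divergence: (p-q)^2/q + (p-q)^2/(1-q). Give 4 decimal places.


Chi-squared divergence between Bernoulli distributions:
chi^2 = (p-q)^2/q + (p-q)^2/(1-q).
p = 0.6, q = 0.45, p-q = 0.15.
(p-q)^2 = 0.0225.
term1 = 0.0225/0.45 = 0.05.
term2 = 0.0225/0.55 = 0.040909.
chi^2 = 0.05 + 0.040909 = 0.0909

0.0909


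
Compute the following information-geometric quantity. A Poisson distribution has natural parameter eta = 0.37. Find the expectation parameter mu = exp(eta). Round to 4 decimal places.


Expectation parameter for Poisson exponential family:
mu = exp(eta).
eta = 0.37.
mu = exp(0.37) = 1.4477

1.4477


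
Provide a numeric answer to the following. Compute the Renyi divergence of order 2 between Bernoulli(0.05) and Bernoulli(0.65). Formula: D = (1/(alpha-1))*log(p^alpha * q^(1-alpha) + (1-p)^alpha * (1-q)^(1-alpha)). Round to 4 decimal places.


Renyi divergence of order alpha between Bernoulli distributions:
D = (1/(alpha-1))*log(p^alpha * q^(1-alpha) + (1-p)^alpha * (1-q)^(1-alpha)).
alpha = 2, p = 0.05, q = 0.65.
p^alpha * q^(1-alpha) = 0.05^2 * 0.65^-1 = 0.003846.
(1-p)^alpha * (1-q)^(1-alpha) = 0.95^2 * 0.35^-1 = 2.578571.
sum = 0.003846 + 2.578571 = 2.582418.
D = (1/1)*log(2.582418) = 0.9487

0.9487


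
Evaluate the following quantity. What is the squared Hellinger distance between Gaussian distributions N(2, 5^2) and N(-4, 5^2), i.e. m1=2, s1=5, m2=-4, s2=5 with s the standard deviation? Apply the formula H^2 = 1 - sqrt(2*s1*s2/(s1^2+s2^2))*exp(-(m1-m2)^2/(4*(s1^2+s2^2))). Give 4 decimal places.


Squared Hellinger distance for Gaussians:
H^2 = 1 - sqrt(2*s1*s2/(s1^2+s2^2)) * exp(-(m1-m2)^2/(4*(s1^2+s2^2))).
s1^2 = 25, s2^2 = 25, s1^2+s2^2 = 50.
sqrt(2*5*5/(50)) = 1.0.
(m1-m2)^2 = (6)^2 = 36.
exp(-36/(4*50)) = exp(-0.18) = 0.83527.
H^2 = 1 - 1.0*0.83527 = 0.1647

0.1647


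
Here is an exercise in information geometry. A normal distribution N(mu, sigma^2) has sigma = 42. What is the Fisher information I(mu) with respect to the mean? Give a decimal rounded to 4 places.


The Fisher information for the mean of a normal distribution is I(mu) = 1/sigma^2.
sigma = 42, so sigma^2 = 1764.
I(mu) = 1/1764 = 0.0006

0.0006


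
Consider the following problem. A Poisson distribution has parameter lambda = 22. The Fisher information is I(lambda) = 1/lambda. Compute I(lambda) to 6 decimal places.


Fisher information for Poisson: I(lambda) = 1/lambda.
lambda = 22.
I(lambda) = 1/22 = 0.045455

0.045455


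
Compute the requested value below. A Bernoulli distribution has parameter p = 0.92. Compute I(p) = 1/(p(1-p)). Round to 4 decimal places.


For Bernoulli(p), Fisher information is I(p) = 1/(p*(1-p)).
p = 0.92, 1-p = 0.08.
p*(1-p) = 0.0736.
I(p) = 1/0.0736 = 13.5870

13.5870


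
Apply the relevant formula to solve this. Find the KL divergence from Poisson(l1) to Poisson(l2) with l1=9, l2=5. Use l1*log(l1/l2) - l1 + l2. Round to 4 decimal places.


KL divergence for Poisson:
KL = l1*log(l1/l2) - l1 + l2.
l1 = 9, l2 = 5.
log(9/5) = 0.587787.
l1*log(l1/l2) = 9 * 0.587787 = 5.29008.
KL = 5.29008 - 9 + 5 = 1.2901

1.2901


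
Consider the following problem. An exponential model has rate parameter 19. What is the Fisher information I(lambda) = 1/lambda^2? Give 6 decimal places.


Fisher information for exponential: I(lambda) = 1/lambda^2.
lambda = 19, lambda^2 = 361.
I = 1/361 = 0.002770

0.002770


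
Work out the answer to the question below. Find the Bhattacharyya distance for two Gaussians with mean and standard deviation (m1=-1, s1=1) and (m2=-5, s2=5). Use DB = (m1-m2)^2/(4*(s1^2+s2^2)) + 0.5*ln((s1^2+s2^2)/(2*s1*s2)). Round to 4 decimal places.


Bhattacharyya distance between two Gaussians:
DB = (m1-m2)^2/(4*(s1^2+s2^2)) + (1/2)*ln((s1^2+s2^2)/(2*s1*s2)).
(m1-m2)^2 = (4)^2 = 16.
s1^2+s2^2 = 1 + 25 = 26.
term1 = 16/104 = 0.153846.
term2 = 0.5*ln(26/10.0) = 0.477756.
DB = 0.153846 + 0.477756 = 0.6316

0.6316


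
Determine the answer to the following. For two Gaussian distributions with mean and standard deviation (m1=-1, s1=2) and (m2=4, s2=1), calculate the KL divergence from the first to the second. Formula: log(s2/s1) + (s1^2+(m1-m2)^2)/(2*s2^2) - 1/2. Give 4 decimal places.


KL divergence between normal distributions:
KL = log(s2/s1) + (s1^2 + (m1-m2)^2)/(2*s2^2) - 1/2.
log(1/2) = -0.693147.
(2^2 + (-1-4)^2)/(2*1^2) = (4 + 25)/2 = 14.5.
KL = -0.693147 + 14.5 - 0.5 = 13.3069

13.3069


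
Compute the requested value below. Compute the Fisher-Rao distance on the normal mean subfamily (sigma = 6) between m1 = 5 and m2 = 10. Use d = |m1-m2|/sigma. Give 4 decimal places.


On the fixed-variance normal subfamily, geodesic distance = |m1-m2|/sigma.
|5 - 10| = 5.
sigma = 6.
d = 5/6 = 0.8333

0.8333


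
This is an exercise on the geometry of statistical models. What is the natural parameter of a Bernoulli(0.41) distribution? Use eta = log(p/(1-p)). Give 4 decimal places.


Natural parameter for Bernoulli: eta = log(p/(1-p)).
p = 0.41, 1-p = 0.59.
p/(1-p) = 0.694915.
eta = log(0.694915) = -0.3640

-0.3640


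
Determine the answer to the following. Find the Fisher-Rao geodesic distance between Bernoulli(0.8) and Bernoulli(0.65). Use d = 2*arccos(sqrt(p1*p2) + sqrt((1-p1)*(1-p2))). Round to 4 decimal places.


Geodesic distance on Bernoulli manifold:
d(p1,p2) = 2*arccos(sqrt(p1*p2) + sqrt((1-p1)*(1-p2))).
sqrt(p1*p2) = sqrt(0.8*0.65) = 0.72111.
sqrt((1-p1)*(1-p2)) = sqrt(0.2*0.35) = 0.264575.
arg = 0.72111 + 0.264575 = 0.985685.
d = 2*arccos(0.985685) = 0.3388

0.3388


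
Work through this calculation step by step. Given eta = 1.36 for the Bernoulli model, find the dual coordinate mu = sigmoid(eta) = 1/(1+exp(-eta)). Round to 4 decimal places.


Dual coordinate (expectation parameter) for Bernoulli:
mu = 1/(1+exp(-eta)).
eta = 1.36.
exp(-eta) = exp(-1.36) = 0.256661.
mu = 1/(1+0.256661) = 0.7958

0.7958


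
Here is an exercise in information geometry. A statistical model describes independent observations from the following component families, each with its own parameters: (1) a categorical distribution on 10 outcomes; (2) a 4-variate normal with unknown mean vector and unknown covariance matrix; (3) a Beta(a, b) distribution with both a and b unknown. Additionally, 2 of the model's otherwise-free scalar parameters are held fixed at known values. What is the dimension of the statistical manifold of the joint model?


The dimension of a statistical manifold equals the number of free
(independent) real parameters of the model. For a product of independent
blocks the parameter counts add.
- categorical on 10 outcomes (probabilities sum to 1): 10-1 = 9.
- 4-variate normal: 4 (mean) + 4*5/2 = 10 (symmetric covariance) = 14.
- Beta (a, b): 2.
Total = 9 + 14 + 2 = 25.
2 parameter(s) fixed at known values: 25 - 2 = 23.
Dimension = 23

23


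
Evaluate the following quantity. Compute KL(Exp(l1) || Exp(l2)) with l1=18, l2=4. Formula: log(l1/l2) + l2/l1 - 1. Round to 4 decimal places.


KL divergence for exponential family:
KL = log(l1/l2) + l2/l1 - 1.
log(18/4) = 1.504077.
4/18 = 0.222222.
KL = 1.504077 + 0.222222 - 1 = 0.7263

0.7263


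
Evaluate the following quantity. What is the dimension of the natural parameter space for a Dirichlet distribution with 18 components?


Exponential family dimension calculation:
Dirichlet with 18 components has 18 natural parameters.

18


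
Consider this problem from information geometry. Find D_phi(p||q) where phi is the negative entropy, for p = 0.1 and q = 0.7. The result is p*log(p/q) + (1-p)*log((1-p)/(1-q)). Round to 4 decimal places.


Bregman divergence with negative entropy generator:
D = p*log(p/q) + (1-p)*log((1-p)/(1-q)).
p = 0.1, q = 0.7.
p*log(p/q) = 0.1*log(0.1/0.7) = -0.194591.
(1-p)*log((1-p)/(1-q)) = 0.9*log(0.9/0.3) = 0.988751.
D = -0.194591 + 0.988751 = 0.7942

0.7942


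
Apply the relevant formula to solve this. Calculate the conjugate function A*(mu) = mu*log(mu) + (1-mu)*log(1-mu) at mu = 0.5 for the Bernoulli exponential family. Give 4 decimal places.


Legendre transform for Bernoulli:
A*(mu) = mu*log(mu) + (1-mu)*log(1-mu).
mu = 0.5, 1-mu = 0.5.
mu*log(mu) = 0.5*log(0.5) = -0.346574.
(1-mu)*log(1-mu) = 0.5*log(0.5) = -0.346574.
A* = -0.346574 + -0.346574 = -0.6931

-0.6931


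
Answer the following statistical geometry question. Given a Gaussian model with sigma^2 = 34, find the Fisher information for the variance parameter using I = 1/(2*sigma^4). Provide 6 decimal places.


Fisher information for variance: I(sigma^2) = 1/(2*sigma^4).
sigma^2 = 34, so sigma^4 = 1156.
I = 1/(2*1156) = 1/2312 = 0.000433

0.000433


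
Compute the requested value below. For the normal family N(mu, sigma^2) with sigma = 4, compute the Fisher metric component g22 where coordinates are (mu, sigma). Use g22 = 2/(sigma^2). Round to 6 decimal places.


For the 2-parameter normal family, the Fisher metric has:
  g11 = 1/sigma^2, g22 = 2/sigma^2.
sigma = 4, sigma^2 = 16.
g22 = 0.125000

0.125000


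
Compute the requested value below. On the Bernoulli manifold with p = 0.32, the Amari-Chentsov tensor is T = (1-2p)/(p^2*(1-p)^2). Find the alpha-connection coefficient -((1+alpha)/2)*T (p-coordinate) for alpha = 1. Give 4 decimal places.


Skewness (Amari-Chentsov) tensor: T = (1-2p)/(p^2*(1-p)^2).
p = 0.32, 1-2p = 0.36, p^2 = 0.1024, (1-p)^2 = 0.4624.
T = 0.36/(0.1024 * 0.4624) = 7.602995.
In the p-coordinate, Gamma^(alpha) = Gamma^(0) - (alpha/2)*T with Gamma^(0) = (1/2)*g'(p) = -T/2,
so Gamma^(alpha) = -((1+alpha)/2)*T.
alpha = 1, -(1+alpha)/2 = -1.0.
Gamma = -1.0 * 7.602995 = -7.6030

-7.6030


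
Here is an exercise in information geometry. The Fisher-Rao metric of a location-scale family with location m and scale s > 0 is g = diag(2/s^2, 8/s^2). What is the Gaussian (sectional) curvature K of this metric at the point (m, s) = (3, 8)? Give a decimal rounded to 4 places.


The metric has the form g = (A dm^2 + B ds^2)/s^2 with A = 2, B = 8.
Substitute u = sqrt(A/B)*m: g = B*(du^2 + ds^2)/s^2, i.e. B times the
Poincare upper half-plane metric, which has constant Gaussian curvature -1.
Scaling a 2D metric by a constant c divides the Gaussian curvature by c,
so K = -1/B = -1/(8) = -0.1250 everywhere (the point (m, s) = (3, 8) is irrelevant:
the curvature is constant).
The requested Gaussian curvature is K = -0.1250.

-0.1250


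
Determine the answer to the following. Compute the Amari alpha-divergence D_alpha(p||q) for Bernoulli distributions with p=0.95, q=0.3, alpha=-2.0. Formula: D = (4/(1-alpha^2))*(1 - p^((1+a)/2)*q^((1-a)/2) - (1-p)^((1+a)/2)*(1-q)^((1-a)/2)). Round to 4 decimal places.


Amari alpha-divergence:
D = (4/(1-alpha^2))*(1 - p^((1+a)/2)*q^((1-a)/2) - (1-p)^((1+a)/2)*(1-q)^((1-a)/2)).
alpha = -2.0, p = 0.95, q = 0.3.
e1 = (1+alpha)/2 = -0.5, e2 = (1-alpha)/2 = 1.5.
t1 = p^e1 * q^e2 = 0.95^-0.5 * 0.3^1.5 = 0.168585.
t2 = (1-p)^e1 * (1-q)^e2 = 0.05^-0.5 * 0.7^1.5 = 2.61916.
4/(1-alpha^2) = -1.333333.
D = -1.333333*(1 - 0.168585 - 2.61916) = 2.3837

2.3837


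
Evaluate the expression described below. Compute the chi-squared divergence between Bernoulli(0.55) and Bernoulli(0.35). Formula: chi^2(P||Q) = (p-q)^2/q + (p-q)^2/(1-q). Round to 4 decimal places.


Chi-squared divergence between Bernoulli distributions:
chi^2 = (p-q)^2/q + (p-q)^2/(1-q).
p = 0.55, q = 0.35, p-q = 0.2.
(p-q)^2 = 0.04.
term1 = 0.04/0.35 = 0.114286.
term2 = 0.04/0.65 = 0.061538.
chi^2 = 0.114286 + 0.061538 = 0.1758

0.1758


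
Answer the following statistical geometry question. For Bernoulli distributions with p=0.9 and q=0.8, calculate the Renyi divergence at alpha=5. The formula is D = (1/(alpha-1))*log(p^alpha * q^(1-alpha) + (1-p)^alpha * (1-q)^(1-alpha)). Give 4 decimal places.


Renyi divergence of order alpha between Bernoulli distributions:
D = (1/(alpha-1))*log(p^alpha * q^(1-alpha) + (1-p)^alpha * (1-q)^(1-alpha)).
alpha = 5, p = 0.9, q = 0.8.
p^alpha * q^(1-alpha) = 0.9^5 * 0.8^-4 = 1.441626.
(1-p)^alpha * (1-q)^(1-alpha) = 0.1^5 * 0.2^-4 = 0.00625.
sum = 1.441626 + 0.00625 = 1.447876.
D = (1/4)*log(1.447876) = 0.0925

0.0925


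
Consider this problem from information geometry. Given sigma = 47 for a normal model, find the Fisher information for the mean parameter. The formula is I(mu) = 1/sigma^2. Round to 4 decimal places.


The Fisher information for the mean of a normal distribution is I(mu) = 1/sigma^2.
sigma = 47, so sigma^2 = 2209.
I(mu) = 1/2209 = 0.0005

0.0005


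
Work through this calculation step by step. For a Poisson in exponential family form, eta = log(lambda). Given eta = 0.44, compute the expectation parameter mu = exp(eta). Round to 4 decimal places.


Expectation parameter for Poisson exponential family:
mu = exp(eta).
eta = 0.44.
mu = exp(0.44) = 1.5527

1.5527


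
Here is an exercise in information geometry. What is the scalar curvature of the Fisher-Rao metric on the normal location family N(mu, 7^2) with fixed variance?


This family has a single free parameter, so its statistical manifold
is 1-dimensional. The Riemann curvature tensor of any 1-dimensional
Riemannian manifold vanishes identically, so R = 0.

0


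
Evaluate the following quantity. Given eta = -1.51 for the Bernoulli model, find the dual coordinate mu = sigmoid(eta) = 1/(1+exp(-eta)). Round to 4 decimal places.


Dual coordinate (expectation parameter) for Bernoulli:
mu = 1/(1+exp(-eta)).
eta = -1.51.
exp(-eta) = exp(1.51) = 4.526731.
mu = 1/(1+4.526731) = 0.1809

0.1809


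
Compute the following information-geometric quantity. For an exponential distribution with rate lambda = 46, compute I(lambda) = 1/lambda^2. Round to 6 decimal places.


Fisher information for exponential: I(lambda) = 1/lambda^2.
lambda = 46, lambda^2 = 2116.
I = 1/2116 = 0.000473

0.000473


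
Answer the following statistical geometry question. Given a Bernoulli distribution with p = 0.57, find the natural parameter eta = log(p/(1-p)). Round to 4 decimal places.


Natural parameter for Bernoulli: eta = log(p/(1-p)).
p = 0.57, 1-p = 0.43.
p/(1-p) = 1.325581.
eta = log(1.325581) = 0.2819

0.2819


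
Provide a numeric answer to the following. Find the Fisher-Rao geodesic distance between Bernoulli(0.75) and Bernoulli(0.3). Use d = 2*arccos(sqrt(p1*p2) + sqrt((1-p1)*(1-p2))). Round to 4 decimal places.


Geodesic distance on Bernoulli manifold:
d(p1,p2) = 2*arccos(sqrt(p1*p2) + sqrt((1-p1)*(1-p2))).
sqrt(p1*p2) = sqrt(0.75*0.3) = 0.474342.
sqrt((1-p1)*(1-p2)) = sqrt(0.25*0.7) = 0.41833.
arg = 0.474342 + 0.41833 = 0.892672.
d = 2*arccos(0.892672) = 0.9351

0.9351


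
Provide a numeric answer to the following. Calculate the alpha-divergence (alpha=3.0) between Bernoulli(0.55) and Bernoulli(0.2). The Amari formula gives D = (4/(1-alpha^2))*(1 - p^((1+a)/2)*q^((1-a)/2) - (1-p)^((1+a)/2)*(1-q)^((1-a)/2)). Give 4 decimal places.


Amari alpha-divergence:
D = (4/(1-alpha^2))*(1 - p^((1+a)/2)*q^((1-a)/2) - (1-p)^((1+a)/2)*(1-q)^((1-a)/2)).
alpha = 3.0, p = 0.55, q = 0.2.
e1 = (1+alpha)/2 = 2.0, e2 = (1-alpha)/2 = -1.0.
t1 = p^e1 * q^e2 = 0.55^2.0 * 0.2^-1.0 = 1.5125.
t2 = (1-p)^e1 * (1-q)^e2 = 0.45^2.0 * 0.8^-1.0 = 0.253125.
4/(1-alpha^2) = -0.5.
D = -0.5*(1 - 1.5125 - 0.253125) = 0.3828

0.3828


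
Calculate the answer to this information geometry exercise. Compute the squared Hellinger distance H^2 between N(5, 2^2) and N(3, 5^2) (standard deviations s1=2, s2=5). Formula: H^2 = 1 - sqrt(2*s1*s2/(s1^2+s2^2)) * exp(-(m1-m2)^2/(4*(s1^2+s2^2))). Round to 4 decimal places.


Squared Hellinger distance for Gaussians:
H^2 = 1 - sqrt(2*s1*s2/(s1^2+s2^2)) * exp(-(m1-m2)^2/(4*(s1^2+s2^2))).
s1^2 = 4, s2^2 = 25, s1^2+s2^2 = 29.
sqrt(2*2*5/(29)) = 0.830455.
(m1-m2)^2 = (2)^2 = 4.
exp(-4/(4*29)) = exp(-0.034483) = 0.966105.
H^2 = 1 - 0.830455*0.966105 = 0.1977

0.1977


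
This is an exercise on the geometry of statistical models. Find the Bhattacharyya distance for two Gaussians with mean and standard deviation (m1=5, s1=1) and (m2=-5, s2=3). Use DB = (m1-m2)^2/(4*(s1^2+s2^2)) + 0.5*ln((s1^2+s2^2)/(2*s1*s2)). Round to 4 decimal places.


Bhattacharyya distance between two Gaussians:
DB = (m1-m2)^2/(4*(s1^2+s2^2)) + (1/2)*ln((s1^2+s2^2)/(2*s1*s2)).
(m1-m2)^2 = (10)^2 = 100.
s1^2+s2^2 = 1 + 9 = 10.
term1 = 100/40 = 2.5.
term2 = 0.5*ln(10/6.0) = 0.255413.
DB = 2.5 + 0.255413 = 2.7554

2.7554


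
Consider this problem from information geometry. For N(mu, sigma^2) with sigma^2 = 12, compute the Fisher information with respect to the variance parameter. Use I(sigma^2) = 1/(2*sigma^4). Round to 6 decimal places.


Fisher information for variance: I(sigma^2) = 1/(2*sigma^4).
sigma^2 = 12, so sigma^4 = 144.
I = 1/(2*144) = 1/288 = 0.003472

0.003472


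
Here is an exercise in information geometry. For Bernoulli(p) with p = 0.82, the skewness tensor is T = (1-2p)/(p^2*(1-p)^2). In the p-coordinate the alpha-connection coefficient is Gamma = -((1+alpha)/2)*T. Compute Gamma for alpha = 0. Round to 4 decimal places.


Skewness (Amari-Chentsov) tensor: T = (1-2p)/(p^2*(1-p)^2).
p = 0.82, 1-2p = -0.64, p^2 = 0.6724, (1-p)^2 = 0.0324.
T = -0.64/(0.6724 * 0.0324) = -29.376988.
In the p-coordinate, Gamma^(alpha) = Gamma^(0) - (alpha/2)*T with Gamma^(0) = (1/2)*g'(p) = -T/2,
so Gamma^(alpha) = -((1+alpha)/2)*T.
alpha = 0, -(1+alpha)/2 = -0.5.
Gamma = -0.5 * -29.376988 = 14.6885

14.6885


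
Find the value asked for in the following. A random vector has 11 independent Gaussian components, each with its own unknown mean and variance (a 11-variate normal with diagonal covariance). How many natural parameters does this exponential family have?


Exponential family dimension calculation:
Each univariate normal has two natural parameters (mu/sigma^2 and -1/(2 sigma^2)).
With 11 independent components, dim = 2 * 11 = 22.

22


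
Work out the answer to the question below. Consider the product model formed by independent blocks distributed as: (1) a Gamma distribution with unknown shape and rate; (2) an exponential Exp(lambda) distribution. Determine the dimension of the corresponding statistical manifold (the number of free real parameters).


The dimension of a statistical manifold equals the number of free
(independent) real parameters of the model. For a product of independent
blocks the parameter counts add.
- Gamma (shape, rate): 2.
- exponential (lambda): 1.
Total = 2 + 1 = 3.
Dimension = 3

3


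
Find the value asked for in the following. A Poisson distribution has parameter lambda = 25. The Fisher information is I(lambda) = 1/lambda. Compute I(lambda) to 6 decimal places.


Fisher information for Poisson: I(lambda) = 1/lambda.
lambda = 25.
I(lambda) = 1/25 = 0.040000

0.040000


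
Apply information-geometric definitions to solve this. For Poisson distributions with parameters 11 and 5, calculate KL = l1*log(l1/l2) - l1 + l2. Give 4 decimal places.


KL divergence for Poisson:
KL = l1*log(l1/l2) - l1 + l2.
l1 = 11, l2 = 5.
log(11/5) = 0.788457.
l1*log(l1/l2) = 11 * 0.788457 = 8.673031.
KL = 8.673031 - 11 + 5 = 2.6730

2.6730
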